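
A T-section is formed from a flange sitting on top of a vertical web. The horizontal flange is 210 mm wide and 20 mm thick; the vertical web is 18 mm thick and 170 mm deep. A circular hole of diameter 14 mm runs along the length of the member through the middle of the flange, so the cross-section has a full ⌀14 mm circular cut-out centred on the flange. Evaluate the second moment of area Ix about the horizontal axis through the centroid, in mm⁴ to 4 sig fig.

Ix ≈ 2.323 × 10⁷ mm⁴

Split into non-overlapping primitives; take the origin at the lower-left of the bounding box.
Flange: 210 × 20, A = 4 200 mm², y = 180 mm, Ī = 140 000 mm⁴.
Web: 18 × 170, A = 3 060 mm², y = 85 mm, Ī = 7 369 500 mm⁴.
Hole (subtracted): ⌀14, A = 153.938 mm², y = 180 mm, Ī = 1885.74 mm⁴.
Centroid: ȳ = ΣA·y / ΣA = 139.091 mm.
Transfer each piece to the horizontal axis through the centroid using Ī + A·d² with d = y − 139.091:
  flange: d = 40.9087 mm → contributes +7 168 803 mm⁴
  web: d = -54.0913 mm → contributes +16 322 647 mm⁴
  hole: d = 40.9087 mm → contributes −259 505 mm⁴
Total I = 23 231 945 mm⁴.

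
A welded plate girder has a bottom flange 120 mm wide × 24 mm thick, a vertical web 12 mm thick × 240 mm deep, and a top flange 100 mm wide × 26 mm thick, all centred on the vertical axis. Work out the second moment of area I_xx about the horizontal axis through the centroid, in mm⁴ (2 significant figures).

I_xx ≈ 1.1 × 10⁸ mm⁴

Break the section into simple shapes (no overlaps), measuring from the bottom-left corner of the bounding box.
Bottom plate: 120 × 24, A = 2 880 mm², y = 12 mm, Ī = 138 240 mm⁴.
Web plate: 12 × 240, A = 2 880 mm², y = 144 mm, Ī = 13 824 000 mm⁴.
Top plate: 100 × 26, A = 2 600 mm², y = 277 mm, Ī = 146 467 mm⁴.
Centroid: ȳ = ΣA·y / ΣA = 139.9 mm.
Transfer each piece to the horizontal axis through the centroid using Ī + A·d² with d = y − 139.9:
  bottom plate: d = -127.9 mm → contributes +47 243 059 mm⁴
  web plate: d = 4.11 mm → contributes +13 872 650 mm⁴
  top plate: d = 137.1 mm → contributes +49 024 296 mm⁴
Total I = 110 140 005 mm⁴.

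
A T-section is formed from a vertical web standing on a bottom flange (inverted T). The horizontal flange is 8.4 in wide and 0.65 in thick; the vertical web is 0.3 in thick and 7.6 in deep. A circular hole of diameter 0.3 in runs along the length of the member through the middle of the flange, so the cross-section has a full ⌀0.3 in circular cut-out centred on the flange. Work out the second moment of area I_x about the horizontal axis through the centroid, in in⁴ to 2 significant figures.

I_x ≈ 38 in⁴

Break the section into simple shapes (no overlaps), measuring from the bottom-left corner of the bounding box.
Flange: 8.4 × 0.65, A = 5.46 in², y = 0.325 in, Ī = 0.1922 in⁴.
Web: 0.3 × 7.6, A = 2.28 in², y = 4.45 in, Ī = 10.97 in⁴.
Hole (subtracted): ⌀0.3, A = 0.07069 in², y = 0.325 in, Ī = 0.0003976 in⁴.
Centroid: ȳ = ΣA·y / ΣA = 1.551 in.
Transfer each piece to the horizontal axis through the centroid using Ī + A·d² with d = y − 1.551:
  flange: d = -1.226 in → contributes +8.403 in⁴
  web: d = 2.899 in → contributes +30.13 in⁴
  hole: d = -1.226 in → contributes −0.1067 in⁴
Total I = 38.43 in⁴.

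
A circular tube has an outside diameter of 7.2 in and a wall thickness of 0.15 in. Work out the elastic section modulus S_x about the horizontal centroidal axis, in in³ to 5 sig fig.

Decompose the section into non-overlapping parts with the origin at the bottom-left of its bounding rectangle.
Outer circle: ⌀7.2, A = 40.71504 in², y = 3.6 in, Ī = 131.9167 in⁴.
Bore (subtracted): ⌀6.9, A = 37.39281 in², y = 3.6 in, Ī = 111.267 in⁴.
By symmetry the centroid is at mid-height, ȳ = 3.6 in.
All pieces are centred on the horizontal centroidal axis, so I = ΣĪ (holes subtracted) = 20.64976 in⁴.
Extreme fibre distance c = 3.6 in; S = I/c = 5.736045 in³.

S_x ≈ 5.7360 in³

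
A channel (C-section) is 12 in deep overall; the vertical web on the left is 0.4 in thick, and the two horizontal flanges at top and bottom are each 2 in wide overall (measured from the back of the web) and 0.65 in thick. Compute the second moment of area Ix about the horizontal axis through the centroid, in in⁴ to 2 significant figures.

Ix ≈ 120 in⁴

Split into non-overlapping primitives; take the origin at the lower-left of the bounding box.
Web: 0.4 × 12, A = 4.8 in², y = 6 in, Ī = 57.6 in⁴.
Top flange (beyond web): 1.6 × 0.65, A = 1.04 in², y = 11.68 in, Ī = 0.03662 in⁴.
Bottom flange (beyond web): 1.6 × 0.65, A = 1.04 in², y = 0.325 in, Ī = 0.03662 in⁴.
By symmetry the centroid is at mid-height, ȳ = 6 in.
Transfer each piece to the horizontal axis through the centroid using Ī + A·d² with d = y − 6:
  web: d = 0 in → contributes +57.6 in⁴
  top flange (beyond web): d = 5.675 in → contributes +33.53 in⁴
  bottom flange (beyond web): d = -5.675 in → contributes +33.53 in⁴
Total I = 124.7 in⁴.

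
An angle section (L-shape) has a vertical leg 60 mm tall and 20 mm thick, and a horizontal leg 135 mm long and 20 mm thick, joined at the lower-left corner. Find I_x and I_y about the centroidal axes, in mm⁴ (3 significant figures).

Split into non-overlapping primitives; take the origin at the lower-left of the bounding box.
Vertical leg: 20 × 60, A = 1 200 mm², y = 30 mm, Ī = 360 000 mm⁴.
Horizontal leg (remainder): 115 × 20, A = 2 300 mm², y = 10 mm, Ī = 76 667 mm⁴.
Centroid: ȳ = ΣA·y / ΣA = 16.857 mm.
Transfer each piece to the centroidal x-axis using Ī + A·d² with d = y − 16.857:
  vertical leg: d = 13.143 mm → contributes +567 282 mm⁴
  horizontal leg (remainder): d = -6.8571 mm → contributes +184 814 mm⁴
Total I = 752 095 mm⁴.
For the y-axis: x̄ = 54.357 mm.
Repeating about the centroidal y-axis gives I_y = 6 167 720 mm⁴.

I_x ≈ 7.52 × 10⁵ mm⁴, I_y ≈ 6.17 × 10⁶ mm⁴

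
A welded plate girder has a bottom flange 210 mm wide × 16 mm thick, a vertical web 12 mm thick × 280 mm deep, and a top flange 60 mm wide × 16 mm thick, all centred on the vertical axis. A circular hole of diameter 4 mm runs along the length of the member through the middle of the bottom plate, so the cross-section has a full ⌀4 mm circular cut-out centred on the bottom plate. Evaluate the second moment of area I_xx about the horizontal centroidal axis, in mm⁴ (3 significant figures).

Split into non-overlapping primitives; take the origin at the lower-left of the bounding box.
Bottom plate: 210 × 16, A = 3 360 mm², y = 8 mm, Ī = 71 680 mm⁴.
Web plate: 12 × 280, A = 3 360 mm², y = 156 mm, Ī = 21 952 000 mm⁴.
Top plate: 60 × 16, A = 960 mm², y = 304 mm, Ī = 20 480 mm⁴.
Hole (subtracted): ⌀4, A = 12.566 mm², y = 8 mm, Ī = 12.566 mm⁴.
Centroid: ȳ = ΣA·y / ΣA = 109.92 mm.
Transfer each piece to the horizontal centroidal axis using Ī + A·d² with d = y − 109.92:
  bottom plate: d = -101.92 mm → contributes +34 972 088 mm⁴
  web plate: d = 46.083 mm → contributes +29 087 514 mm⁴
  top plate: d = 194.08 mm → contributes +36 182 052 mm⁴
  hole: d = -101.92 mm → contributes −130 540 mm⁴
Total I = 100 111 114 mm⁴.

I_xx ≈ 1.00 × 10⁸ mm⁴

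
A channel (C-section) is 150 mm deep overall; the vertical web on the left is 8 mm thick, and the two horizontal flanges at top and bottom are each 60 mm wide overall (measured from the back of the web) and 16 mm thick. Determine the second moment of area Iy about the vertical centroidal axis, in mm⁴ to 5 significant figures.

Iy ≈ 1.0088 × 10⁶ mm⁴

Break the section into simple shapes (no overlaps), measuring from the bottom-left corner of the bounding box.
Web: 8 × 150, A = 1 200 mm², x = 4 mm, Ī = 6 400 mm⁴.
Top flange (beyond web): 52 × 16, A = 832 mm², x = 34 mm, Ī = 187477.3 mm⁴.
Bottom flange (beyond web): 52 × 16, A = 832 mm², x = 34 mm, Ī = 187477.3 mm⁴.
Centroid: x̄ = ΣA·x / ΣA = 21.43017 mm.
Transfer each piece to the vertical centroidal axis using Ī + A·d² with d = x − 21.43017:
  web: d = -17.43017 mm → contributes +370972.9 mm⁴
  top flange (beyond web): d = 12.56983 mm → contributes +318933.9 mm⁴
  bottom flange (beyond web): d = 12.56983 mm → contributes +318933.9 mm⁴
Total I = 1 008 841 mm⁴.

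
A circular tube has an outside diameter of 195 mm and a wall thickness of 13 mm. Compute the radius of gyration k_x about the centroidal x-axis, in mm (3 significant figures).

Split into non-overlapping primitives; take the origin at the lower-left of the bounding box.
Outer circle: ⌀195, A = 29 865 mm², y = 97.5 mm, Ī = 70 975 481 mm⁴.
Bore (subtracted): ⌀169, A = 22 432 mm², y = 97.5 mm, Ī = 40 042 088 mm⁴.
By symmetry the centroid is at mid-height, ȳ = 97.5 mm.
All pieces are centred on the centroidal x-axis, so I = ΣĪ (holes subtracted) = 30 933 393 mm⁴.
Radius of gyration: k = √(I/A) = √(30 933 393 / 7 433) = 64.511 mm.

k_x ≈ 64.5 mm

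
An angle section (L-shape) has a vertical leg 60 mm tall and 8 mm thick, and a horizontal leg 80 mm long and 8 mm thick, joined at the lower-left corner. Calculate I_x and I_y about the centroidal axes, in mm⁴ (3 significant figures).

Treat the section as a set of non-overlapping primitives; coordinates are from the bounding-box lower-left.
Vertical leg: 8 × 60, A = 480 mm², y = 30 mm, Ī = 144 000 mm⁴.
Horizontal leg (remainder): 72 × 8, A = 576 mm², y = 4 mm, Ī = 3 072 mm⁴.
Centroid: ȳ = ΣA·y / ΣA = 15.818 mm.
Transfer each piece to the centroidal x-axis using Ī + A·d² with d = y − 15.818:
  vertical leg: d = 14.182 mm → contributes +240 540 mm⁴
  horizontal leg (remainder): d = -11.818 mm → contributes +83 522 mm⁴
Total I = 324 061 mm⁴.
For the y-axis: x̄ = 25.818 mm.
Repeating about the centroidal y-axis gives I_y = 670 301 mm⁴.

I_x ≈ 3.24 × 10⁵ mm⁴, I_y ≈ 6.70 × 10⁵ mm⁴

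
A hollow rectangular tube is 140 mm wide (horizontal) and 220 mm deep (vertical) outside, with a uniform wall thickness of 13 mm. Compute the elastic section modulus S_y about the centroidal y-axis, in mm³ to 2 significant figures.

S_y ≈ 3.8 × 10⁵ mm³

Split into non-overlapping primitives; take the origin at the lower-left of the bounding box.
Outer rectangle: 140 × 220, A = 30 800 mm², x = 70 mm, Ī = 50 306 667 mm⁴.
Inner void (subtracted): 114 × 194, A = 22 116 mm², x = 70 mm, Ī = 23 951 628 mm⁴.
By symmetry the centroid is at mid-width, x̄ = 70 mm.
All pieces are centred on the centroidal y-axis, so I = ΣĪ (holes subtracted) = 26 355 039 mm⁴.
Extreme fibre distance c = 70 mm; S = I/c = 376 501 mm³.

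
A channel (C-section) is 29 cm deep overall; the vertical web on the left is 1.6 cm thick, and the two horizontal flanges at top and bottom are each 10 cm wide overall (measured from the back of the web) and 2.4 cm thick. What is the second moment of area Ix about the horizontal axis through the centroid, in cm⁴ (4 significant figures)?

Ix ≈ 1.040 × 10⁴ cm⁴

Treat the section as a set of non-overlapping primitives; coordinates are from the bounding-box lower-left.
Web: 1.6 × 29, A = 46.4 cm², y = 14.5 cm, Ī = 3251.87 cm⁴.
Top flange (beyond web): 8.4 × 2.4, A = 20.16 cm², y = 27.8 cm, Ī = 9.6768 cm⁴.
Bottom flange (beyond web): 8.4 × 2.4, A = 20.16 cm², y = 1.2 cm, Ī = 9.6768 cm⁴.
By symmetry the centroid is at mid-height, ȳ = 14.5 cm.
Transfer each piece to the horizontal axis through the centroid using Ī + A·d² with d = y − 14.5:
  web: d = 0 cm → contributes +3251.87 cm⁴
  top flange (beyond web): d = 13.3 cm → contributes +3575.78 cm⁴
  bottom flange (beyond web): d = -13.3 cm → contributes +3575.78 cm⁴
Total I = 10403.4 cm⁴.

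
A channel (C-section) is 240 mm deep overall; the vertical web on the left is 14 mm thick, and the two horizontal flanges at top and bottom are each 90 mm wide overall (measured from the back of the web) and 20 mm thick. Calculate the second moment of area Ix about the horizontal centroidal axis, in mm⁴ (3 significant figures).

Break the section into simple shapes (no overlaps), measuring from the bottom-left corner of the bounding box.
Web: 14 × 240, A = 3 360 mm², y = 120 mm, Ī = 16 128 000 mm⁴.
Top flange (beyond web): 76 × 20, A = 1 520 mm², y = 230 mm, Ī = 50 667 mm⁴.
Bottom flange (beyond web): 76 × 20, A = 1 520 mm², y = 10 mm, Ī = 50 667 mm⁴.
By symmetry the centroid is at mid-height, ȳ = 120 mm.
Transfer each piece to the horizontal centroidal axis using Ī + A·d² with d = y − 120:
  web: d = 0 mm → contributes +16 128 000 mm⁴
  top flange (beyond web): d = 110 mm → contributes +18 442 667 mm⁴
  bottom flange (beyond web): d = -110 mm → contributes +18 442 667 mm⁴
Total I = 53 013 333 mm⁴.

Ix ≈ 5.30 × 10⁷ mm⁴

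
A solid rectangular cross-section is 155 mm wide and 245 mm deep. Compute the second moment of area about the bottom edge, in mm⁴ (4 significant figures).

I_base ≈ 7.598 × 10⁸ mm⁴

The section: 155 × 245, A = 37 975 mm², y = 122.5 mm, Ī = 189 954 115 mm⁴.
Transfer it to a horizontal axis along the bottom face using Ī + A·d² with d = y − 0:
  the section: d = 122.5 mm → contributes +759 816 458 mm⁴
Total I = 759 816 458 mm⁴.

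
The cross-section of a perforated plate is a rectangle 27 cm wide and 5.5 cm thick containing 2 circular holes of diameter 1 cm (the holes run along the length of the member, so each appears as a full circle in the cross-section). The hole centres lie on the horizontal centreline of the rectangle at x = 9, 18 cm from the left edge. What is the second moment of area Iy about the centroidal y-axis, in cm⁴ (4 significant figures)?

Break the section into simple shapes (no overlaps), measuring from the bottom-left corner of the bounding box.
Plate: 27 × 5.5, A = 148.5 cm², x = 13.5 cm, Ī = 9021.38 cm⁴.
Hole 1 (subtracted): ⌀1, A = 0.785398 cm², x = 9 cm, Ī = 0.0490874 cm⁴.
Hole 2 (subtracted): ⌀1, A = 0.785398 cm², x = 18 cm, Ī = 0.0490874 cm⁴.
By symmetry the centroid is at mid-width, x̄ = 13.5 cm.
Transfer each piece to the centroidal y-axis using Ī + A·d² with d = x − 13.5:
  plate: d = 0 cm → contributes +9021.38 cm⁴
  hole 1: d = -4.5 cm → contributes −15.9534 cm⁴
  hole 2: d = 4.5 cm → contributes −15.9534 cm⁴
Total I = 8989.47 cm⁴.

Iy ≈ 8989 cm⁴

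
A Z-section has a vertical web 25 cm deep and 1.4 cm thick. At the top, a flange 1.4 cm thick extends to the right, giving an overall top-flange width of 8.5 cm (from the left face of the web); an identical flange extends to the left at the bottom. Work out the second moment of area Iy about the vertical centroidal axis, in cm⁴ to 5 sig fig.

Iy ≈ 448.31 cm⁴

Decompose the section into non-overlapping parts with the origin at the bottom-left of its bounding rectangle.
Web: 1.4 × 25, A = 35 cm², x = 7.8 cm, Ī = 5.716667 cm⁴.
Top flange (beyond web): 7.1 × 1.4, A = 9.94 cm², x = 12.05 cm, Ī = 41.75628 cm⁴.
Bottom flange (beyond web): 7.1 × 1.4, A = 9.94 cm², x = 3.55 cm, Ī = 41.75628 cm⁴.
Centroid: x̄ = ΣA·x / ΣA = 7.8 cm.
Transfer each piece to the vertical centroidal axis using Ī + A·d² with d = x − 7.8:
  web: d = 0 cm → contributes +5.716667 cm⁴
  top flange (beyond web): d = 4.25 cm → contributes +221.2975 cm⁴
  bottom flange (beyond web): d = -4.25 cm → contributes +221.2975 cm⁴
Total I = 448.3117 cm⁴.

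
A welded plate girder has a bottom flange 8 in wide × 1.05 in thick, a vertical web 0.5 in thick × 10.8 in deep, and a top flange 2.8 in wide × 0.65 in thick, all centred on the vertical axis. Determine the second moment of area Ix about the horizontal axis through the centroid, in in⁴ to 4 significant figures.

Split into non-overlapping primitives; take the origin at the lower-left of the bounding box.
Bottom plate: 8 × 1.05, A = 8.4 in², y = 0.525 in, Ī = 0.77175 in⁴.
Web plate: 0.5 × 10.8, A = 5.4 in², y = 6.45 in, Ī = 52.488 in⁴.
Top plate: 2.8 × 0.65, A = 1.82 in², y = 12.175 in, Ī = 0.0640792 in⁴.
Centroid: ȳ = ΣA·y / ΣA = 3.93076 in.
Transfer each piece to the horizontal axis through the centroid using Ī + A·d² with d = y − 3.93076:
  bottom plate: d = -3.40576 in → contributes +98.2051 in⁴
  web plate: d = 2.51924 in → contributes +86.7594 in⁴
  top plate: d = 8.24424 in → contributes +123.765 in⁴
Total I = 308.729 in⁴.

Ix ≈ 308.7 in⁴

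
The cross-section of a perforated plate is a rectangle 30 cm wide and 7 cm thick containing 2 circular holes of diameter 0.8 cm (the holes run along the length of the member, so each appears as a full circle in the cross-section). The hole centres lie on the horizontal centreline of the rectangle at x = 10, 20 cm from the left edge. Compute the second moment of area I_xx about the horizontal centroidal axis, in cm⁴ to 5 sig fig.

Treat the section as a set of non-overlapping primitives; coordinates are from the bounding-box lower-left.
Plate: 30 × 7, A = 210 cm², y = 3.5 cm, Ī = 857.5 cm⁴.
Hole 1 (subtracted): ⌀0.8, A = 0.5026548 cm², y = 3.5 cm, Ī = 0.02010619 cm⁴.
Hole 2 (subtracted): ⌀0.8, A = 0.5026548 cm², y = 3.5 cm, Ī = 0.02010619 cm⁴.
By symmetry the centroid is at mid-height, ȳ = 3.5 cm.
All pieces are centred on the horizontal centroidal axis, so I = ΣĪ (holes subtracted) = 857.4598 cm⁴.

I_xx ≈ 857.46 cm⁴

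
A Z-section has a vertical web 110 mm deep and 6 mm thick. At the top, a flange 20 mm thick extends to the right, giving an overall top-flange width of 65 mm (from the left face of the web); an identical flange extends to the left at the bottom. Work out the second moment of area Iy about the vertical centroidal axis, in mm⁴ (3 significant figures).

Iy ≈ 3.18 × 10⁶ mm⁴

Treat the section as a set of non-overlapping primitives; coordinates are from the bounding-box lower-left.
Web: 6 × 110, A = 660 mm², x = 62 mm, Ī = 1 980 mm⁴.
Top flange (beyond web): 59 × 20, A = 1 180 mm², x = 94.5 mm, Ī = 342 298 mm⁴.
Bottom flange (beyond web): 59 × 20, A = 1 180 mm², x = 29.5 mm, Ī = 342 298 mm⁴.
Centroid: x̄ = ΣA·x / ΣA = 62 mm.
Transfer each piece to the vertical centroidal axis using Ī + A·d² with d = x − 62:
  web: d = 0 mm → contributes +1 980 mm⁴
  top flange (beyond web): d = 32.5 mm → contributes +1 588 673 mm⁴
  bottom flange (beyond web): d = -32.5 mm → contributes +1 588 673 mm⁴
Total I = 3 179 327 mm⁴.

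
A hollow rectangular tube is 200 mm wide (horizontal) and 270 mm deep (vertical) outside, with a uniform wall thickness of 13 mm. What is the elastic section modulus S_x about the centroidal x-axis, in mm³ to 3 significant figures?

S_x ≈ 8.70 × 10⁵ mm³

Break the section into simple shapes (no overlaps), measuring from the bottom-left corner of the bounding box.
Outer rectangle: 200 × 270, A = 54 000 mm², y = 135 mm, Ī = 328 050 000 mm⁴.
Inner void (subtracted): 174 × 244, A = 42 456 mm², y = 135 mm, Ī = 210 638 368 mm⁴.
By symmetry the centroid is at mid-height, ȳ = 135 mm.
All pieces are centred on the centroidal x-axis, so I = ΣĪ (holes subtracted) = 117 411 632 mm⁴.
Extreme fibre distance c = 135 mm; S = I/c = 869 716 mm³.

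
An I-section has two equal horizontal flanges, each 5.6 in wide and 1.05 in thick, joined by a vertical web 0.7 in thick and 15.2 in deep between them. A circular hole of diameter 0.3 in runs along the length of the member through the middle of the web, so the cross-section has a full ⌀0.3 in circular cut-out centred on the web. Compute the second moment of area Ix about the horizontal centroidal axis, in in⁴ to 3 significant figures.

Ix ≈ 982 in⁴

Treat the section as a set of non-overlapping primitives; coordinates are from the bounding-box lower-left.
Bottom flange: 5.6 × 1.05, A = 5.88 in², y = 0.525 in, Ī = 0.54023 in⁴.
Web: 0.7 × 15.2, A = 10.64 in², y = 8.65 in, Ī = 204.86 in⁴.
Top flange: 5.6 × 1.05, A = 5.88 in², y = 16.775 in, Ī = 0.54023 in⁴.
Hole (subtracted): ⌀0.3, A = 0.070686 in², y = 8.65 in, Ī = 0.00039761 in⁴.
By symmetry the centroid is at mid-height, ȳ = 8.65 in.
Transfer each piece to the horizontal centroidal axis using Ī + A·d² with d = y − 8.65:
  bottom flange: d = -8.125 in → contributes +388.71 in⁴
  web: d = 0 in → contributes +204.86 in⁴
  top flange: d = 8.125 in → contributes +388.71 in⁴
  hole: d = 0 in → contributes −0.00039761 in⁴
Total I = 982.28 in⁴.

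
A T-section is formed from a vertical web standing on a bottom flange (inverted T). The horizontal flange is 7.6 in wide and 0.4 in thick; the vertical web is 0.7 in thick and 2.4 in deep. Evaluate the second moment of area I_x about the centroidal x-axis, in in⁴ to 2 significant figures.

Split into non-overlapping primitives; take the origin at the lower-left of the bounding box.
Flange: 7.6 × 0.4, A = 3.04 in², y = 0.2 in, Ī = 0.04053 in⁴.
Web: 0.7 × 2.4, A = 1.68 in², y = 1.6 in, Ī = 0.8064 in⁴.
Centroid: ȳ = ΣA·y / ΣA = 0.6983 in.
Transfer each piece to the centroidal x-axis using Ī + A·d² with d = y − 0.6983:
  flange: d = -0.4983 in → contributes +0.7954 in⁴
  web: d = 0.9017 in → contributes +2.172 in⁴
Total I = 2.968 in⁴.

I_x ≈ 3.0 in⁴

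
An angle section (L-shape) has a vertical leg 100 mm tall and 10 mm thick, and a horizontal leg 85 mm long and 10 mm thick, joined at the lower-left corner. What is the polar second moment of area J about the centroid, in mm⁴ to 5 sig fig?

Decompose the section into non-overlapping parts with the origin at the bottom-left of its bounding rectangle.
Vertical leg: 10 × 100, A = 1 000 mm², y = 50 mm, Ī = 833333.3 mm⁴.
Horizontal leg (remainder): 75 × 10, A = 750 mm², y = 5 mm, Ī = 6 250 mm⁴.
Centroid: ȳ = ΣA·y / ΣA = 30.71429 mm.
Transfer each piece to the centroidal x-axis using Ī + A·d² with d = y − 30.71429:
  vertical leg: d = 19.28571 mm → contributes +1 205 272 mm⁴
  horizontal leg (remainder): d = -25.71429 mm → contributes +502168.4 mm⁴
Total I = 1 707 440 mm⁴.
For the y-axis: x̄ = 23.21429 mm.
Repeating about the centroidal y-axis gives I_y = 1 134 003 mm⁴.
Polar second moment: J = I_x + I_y = 2 841 443 mm⁴.

J ≈ 2.8414 × 10⁶ mm⁴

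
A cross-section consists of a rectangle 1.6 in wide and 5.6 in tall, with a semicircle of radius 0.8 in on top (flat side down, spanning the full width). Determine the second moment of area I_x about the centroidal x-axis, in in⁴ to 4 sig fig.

Break the section into simple shapes (no overlaps), measuring from the bottom-left corner of the bounding box.
Rectangular body: 1.6 × 5.6, A = 8.96 in², y = 2.8 in, Ī = 23.4155 in⁴.
Semicircular cap: semicircle r = 0.8, A = 1.00531 in², y = 5.93953 in, Ī = 0.0449565 in⁴.
Centroid: ȳ = ΣA·y / ΣA = 3.11672 in.
Transfer each piece to the centroidal x-axis using Ī + A·d² with d = y − 3.11672:
  rectangular body: d = -0.316719 in → contributes +24.3143 in⁴
  semicircular cap: d = 2.82281 in → contributes +8.05553 in⁴
Total I = 32.3698 in⁴.

I_x ≈ 32.37 in⁴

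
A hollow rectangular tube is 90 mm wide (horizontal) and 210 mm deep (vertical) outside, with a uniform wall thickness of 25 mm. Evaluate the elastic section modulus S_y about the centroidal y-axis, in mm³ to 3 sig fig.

Treat the section as a set of non-overlapping primitives; coordinates are from the bounding-box lower-left.
Outer rectangle: 90 × 210, A = 18 900 mm², x = 45 mm, Ī = 12 757 500 mm⁴.
Inner void (subtracted): 40 × 160, A = 6 400 mm², x = 45 mm, Ī = 853 333 mm⁴.
By symmetry the centroid is at mid-width, x̄ = 45 mm.
All pieces are centred on the centroidal y-axis, so I = ΣĪ (holes subtracted) = 11 904 167 mm⁴.
Extreme fibre distance c = 45 mm; S = I/c = 264 537 mm³.

S_y ≈ 2.65 × 10⁵ mm³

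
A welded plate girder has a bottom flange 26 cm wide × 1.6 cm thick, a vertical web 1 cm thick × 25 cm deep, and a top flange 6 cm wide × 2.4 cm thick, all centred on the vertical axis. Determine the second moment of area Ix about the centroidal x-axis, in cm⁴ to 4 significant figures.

Treat the section as a set of non-overlapping primitives; coordinates are from the bounding-box lower-left.
Bottom plate: 26 × 1.6, A = 41.6 cm², y = 0.8 cm, Ī = 8.87467 cm⁴.
Web plate: 1 × 25, A = 25 cm², y = 14.1 cm, Ī = 1302.08 cm⁴.
Top plate: 6 × 2.4, A = 14.4 cm², y = 27.8 cm, Ī = 6.912 cm⁴.
Centroid: ȳ = ΣA·y / ΣA = 9.70494 cm.
Transfer each piece to the centroidal x-axis using Ī + A·d² with d = y − 9.70494:
  bottom plate: d = -8.90494 cm → contributes +3307.67 cm⁴
  web plate: d = 4.39506 cm → contributes +1 785 cm⁴
  top plate: d = 18.0951 cm → contributes +4721.92 cm⁴
Total I = 9814.59 cm⁴.

Ix ≈ 9815 cm⁴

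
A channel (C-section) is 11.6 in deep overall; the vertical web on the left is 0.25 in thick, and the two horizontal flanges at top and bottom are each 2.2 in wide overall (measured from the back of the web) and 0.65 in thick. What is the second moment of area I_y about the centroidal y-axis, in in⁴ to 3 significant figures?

I_y ≈ 2.46 in⁴

Split into non-overlapping primitives; take the origin at the lower-left of the bounding box.
Web: 0.25 × 11.6, A = 2.9 in², x = 0.125 in, Ī = 0.015104 in⁴.
Top flange (beyond web): 1.95 × 0.65, A = 1.2675 in², x = 1.225 in, Ī = 0.40164 in⁴.
Bottom flange (beyond web): 1.95 × 0.65, A = 1.2675 in², x = 1.225 in, Ī = 0.40164 in⁴.
Centroid: x̄ = ΣA·x / ΣA = 0.63806 in.
Transfer each piece to the centroidal y-axis using Ī + A·d² with d = x − 0.63806:
  web: d = -0.51306 in → contributes +0.77848 in⁴
  top flange (beyond web): d = 0.58694 in → contributes +0.83829 in⁴
  bottom flange (beyond web): d = 0.58694 in → contributes +0.83829 in⁴
Total I = 2.4551 in⁴.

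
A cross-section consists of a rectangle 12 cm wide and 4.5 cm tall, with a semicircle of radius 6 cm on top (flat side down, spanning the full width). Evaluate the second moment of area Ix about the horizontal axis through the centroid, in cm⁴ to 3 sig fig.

Ix ≈ 869 cm⁴

Split into non-overlapping primitives; take the origin at the lower-left of the bounding box.
Rectangular body: 12 × 4.5, A = 54 cm², y = 2.25 cm, Ī = 91.125 cm⁴.
Semicircular cap: semicircle r = 6, A = 56.549 cm², y = 7.0465 cm, Ī = 142.25 cm⁴.
Centroid: ȳ = ΣA·y / ΣA = 4.7035 cm.
Transfer each piece to the horizontal axis through the centroid using Ī + A·d² with d = y − 4.7035:
  rectangular body: d = -2.4535 cm → contributes +416.19 cm⁴
  semicircular cap: d = 2.3429 cm → contributes +452.66 cm⁴
Total I = 868.86 cm⁴.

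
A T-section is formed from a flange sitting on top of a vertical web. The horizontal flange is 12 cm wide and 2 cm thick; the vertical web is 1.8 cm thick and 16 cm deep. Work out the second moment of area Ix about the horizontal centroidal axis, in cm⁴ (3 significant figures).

Ix ≈ 1680 cm⁴

Break the section into simple shapes (no overlaps), measuring from the bottom-left corner of the bounding box.
Flange: 12 × 2, A = 24 cm², y = 17 cm, Ī = 8 cm⁴.
Web: 1.8 × 16, A = 28.8 cm², y = 8 cm, Ī = 614.4 cm⁴.
Centroid: ȳ = ΣA·y / ΣA = 12.091 cm.
Transfer each piece to the horizontal centroidal axis using Ī + A·d² with d = y − 12.091:
  flange: d = 4.9091 cm → contributes +586.38 cm⁴
  web: d = -4.0909 cm → contributes +1096.4 cm⁴
Total I = 1682.8 cm⁴.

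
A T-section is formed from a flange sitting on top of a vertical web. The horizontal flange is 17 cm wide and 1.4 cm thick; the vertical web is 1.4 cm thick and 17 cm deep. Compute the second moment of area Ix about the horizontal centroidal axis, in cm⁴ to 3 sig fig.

Ix ≈ 1580 cm⁴

Break the section into simple shapes (no overlaps), measuring from the bottom-left corner of the bounding box.
Flange: 17 × 1.4, A = 23.8 cm², y = 17.7 cm, Ī = 3.8873 cm⁴.
Web: 1.4 × 17, A = 23.8 cm², y = 8.5 cm, Ī = 573.18 cm⁴.
Centroid: ȳ = ΣA·y / ΣA = 13.1 cm.
Transfer each piece to the horizontal centroidal axis using Ī + A·d² with d = y − 13.1:
  flange: d = 4.6 cm → contributes +507.5 cm⁴
  web: d = -4.6 cm → contributes +1076.8 cm⁴
Total I = 1584.3 cm⁴.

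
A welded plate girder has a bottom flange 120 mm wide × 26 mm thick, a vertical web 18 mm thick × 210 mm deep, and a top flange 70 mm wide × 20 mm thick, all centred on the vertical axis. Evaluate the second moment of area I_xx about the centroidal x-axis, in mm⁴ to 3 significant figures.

I_xx ≈ 7.09 × 10⁷ mm⁴

Split into non-overlapping primitives; take the origin at the lower-left of the bounding box.
Bottom plate: 120 × 26, A = 3 120 mm², y = 13 mm, Ī = 175 760 mm⁴.
Web plate: 18 × 210, A = 3 780 mm², y = 131 mm, Ī = 13 891 500 mm⁴.
Top plate: 70 × 20, A = 1 400 mm², y = 246 mm, Ī = 46 667 mm⁴.
Centroid: ȳ = ΣA·y / ΣA = 106.04 mm.
Transfer each piece to the centroidal x-axis using Ī + A·d² with d = y − 106.04:
  bottom plate: d = -93.041 mm → contributes +27 184 417 mm⁴
  web plate: d = 24.959 mm → contributes +16 246 264 mm⁴
  top plate: d = 139.96 mm → contributes +27 470 611 mm⁴
Total I = 70 901 293 mm⁴.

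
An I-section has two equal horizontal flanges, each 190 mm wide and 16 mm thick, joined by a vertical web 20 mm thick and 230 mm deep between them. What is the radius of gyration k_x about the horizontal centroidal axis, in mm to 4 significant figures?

k_x ≈ 102.6 mm

Split into non-overlapping primitives; take the origin at the lower-left of the bounding box.
Bottom flange: 190 × 16, A = 3 040 mm², y = 8 mm, Ī = 64853.3 mm⁴.
Web: 20 × 230, A = 4 600 mm², y = 131 mm, Ī = 20 278 333 mm⁴.
Top flange: 190 × 16, A = 3 040 mm², y = 254 mm, Ī = 64853.3 mm⁴.
By symmetry the centroid is at mid-height, ȳ = 131 mm.
Transfer each piece to the horizontal centroidal axis using Ī + A·d² with d = y − 131:
  bottom flange: d = -123 mm → contributes +46 057 013 mm⁴
  web: d = 0 mm → contributes +20 278 333 mm⁴
  top flange: d = 123 mm → contributes +46 057 013 mm⁴
Total I = 112 392 360 mm⁴.
Radius of gyration: k = √(I/A) = √(112 392 360 / 10 680) = 102.585 mm.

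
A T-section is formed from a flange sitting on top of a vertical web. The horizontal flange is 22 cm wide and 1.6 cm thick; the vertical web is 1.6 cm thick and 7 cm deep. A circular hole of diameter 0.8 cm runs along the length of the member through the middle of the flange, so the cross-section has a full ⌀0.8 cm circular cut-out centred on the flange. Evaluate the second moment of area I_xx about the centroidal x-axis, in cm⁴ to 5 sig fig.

I_xx ≈ 209.78 cm⁴

Decompose the section into non-overlapping parts with the origin at the bottom-left of its bounding rectangle.
Flange: 22 × 1.6, A = 35.2 cm², y = 7.8 cm, Ī = 7.509333 cm⁴.
Web: 1.6 × 7, A = 11.2 cm², y = 3.5 cm, Ī = 45.73333 cm⁴.
Hole (subtracted): ⌀0.8, A = 0.5026548 cm², y = 7.8 cm, Ī = 0.02010619 cm⁴.
Centroid: ȳ = ΣA·y / ΣA = 6.750702 cm.
Transfer each piece to the centroidal x-axis using Ī + A·d² with d = y − 6.750702:
  flange: d = 1.049298 cm → contributes +46.26547 cm⁴
  web: d = -3.250702 cm → contributes +164.0844 cm⁴
  hole: d = 1.049298 cm → contributes −0.5735425 cm⁴
Total I = 209.7764 cm⁴.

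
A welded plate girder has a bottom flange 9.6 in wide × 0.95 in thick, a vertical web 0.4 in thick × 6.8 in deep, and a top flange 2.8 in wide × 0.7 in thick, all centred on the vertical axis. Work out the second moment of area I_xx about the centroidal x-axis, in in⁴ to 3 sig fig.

Decompose the section into non-overlapping parts with the origin at the bottom-left of its bounding rectangle.
Bottom plate: 9.6 × 0.95, A = 9.12 in², y = 0.475 in, Ī = 0.6859 in⁴.
Web plate: 0.4 × 6.8, A = 2.72 in², y = 4.35 in, Ī = 10.481 in⁴.
Top plate: 2.8 × 0.7, A = 1.96 in², y = 8.1 in, Ī = 0.080033 in⁴.
Centroid: ȳ = ΣA·y / ΣA = 2.3217 in.
Transfer each piece to the centroidal x-axis using Ī + A·d² with d = y − 2.3217:
  bottom plate: d = -1.8467 in → contributes +31.789 in⁴
  web plate: d = 2.0283 in → contributes +21.671 in⁴
  top plate: d = 5.7783 in → contributes +65.521 in⁴
Total I = 118.98 in⁴.

I_xx ≈ 119 in⁴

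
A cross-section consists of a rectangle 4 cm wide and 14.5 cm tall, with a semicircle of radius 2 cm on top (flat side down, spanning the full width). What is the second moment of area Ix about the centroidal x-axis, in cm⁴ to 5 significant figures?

Ix ≈ 1389.8 cm⁴

Treat the section as a set of non-overlapping primitives; coordinates are from the bounding-box lower-left.
Rectangular body: 4 × 14.5, A = 58 cm², y = 7.25 cm, Ī = 1016.208 cm⁴.
Semicircular cap: semicircle r = 2, A = 6.283185 cm², y = 15.34883 cm, Ī = 1.756111 cm⁴.
Centroid: ȳ = ΣA·y / ΣA = 8.041598 cm.
Transfer each piece to the centroidal x-axis using Ī + A·d² with d = y − 8.041598:
  rectangular body: d = -0.7915978 cm → contributes +1052.553 cm⁴
  semicircular cap: d = 7.307229 cm → contributes +337.2505 cm⁴
Total I = 1389.803 cm⁴.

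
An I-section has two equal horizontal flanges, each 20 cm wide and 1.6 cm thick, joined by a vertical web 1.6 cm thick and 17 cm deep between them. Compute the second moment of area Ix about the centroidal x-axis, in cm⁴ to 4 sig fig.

Ix ≈ 6204 cm⁴

Split into non-overlapping primitives; take the origin at the lower-left of the bounding box.
Bottom flange: 20 × 1.6, A = 32 cm², y = 0.8 cm, Ī = 6.82667 cm⁴.
Web: 1.6 × 17, A = 27.2 cm², y = 10.1 cm, Ī = 655.067 cm⁴.
Top flange: 20 × 1.6, A = 32 cm², y = 19.4 cm, Ī = 6.82667 cm⁴.
By symmetry the centroid is at mid-height, ȳ = 10.1 cm.
Transfer each piece to the centroidal x-axis using Ī + A·d² with d = y − 10.1:
  bottom flange: d = -9.3 cm → contributes +2774.51 cm⁴
  web: d = 0 cm → contributes +655.067 cm⁴
  top flange: d = 9.3 cm → contributes +2774.51 cm⁴
Total I = 6204.08 cm⁴.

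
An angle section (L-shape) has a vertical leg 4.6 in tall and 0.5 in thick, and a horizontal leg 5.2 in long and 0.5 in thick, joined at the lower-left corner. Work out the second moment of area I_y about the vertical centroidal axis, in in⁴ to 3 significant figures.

I_y ≈ 12.2 in⁴

Break the section into simple shapes (no overlaps), measuring from the bottom-left corner of the bounding box.
Vertical leg: 0.5 × 4.6, A = 2.3 in², x = 0.25 in, Ī = 0.047917 in⁴.
Horizontal leg (remainder): 4.7 × 0.5, A = 2.35 in², x = 2.85 in, Ī = 4.326 in⁴.
Centroid: x̄ = ΣA·x / ΣA = 1.564 in.
Transfer each piece to the vertical centroidal axis using Ī + A·d² with d = x − 1.564:
  vertical leg: d = -1.314 in → contributes +4.019 in⁴
  horizontal leg (remainder): d = 1.286 in → contributes +8.2125 in⁴
Total I = 12.231 in⁴.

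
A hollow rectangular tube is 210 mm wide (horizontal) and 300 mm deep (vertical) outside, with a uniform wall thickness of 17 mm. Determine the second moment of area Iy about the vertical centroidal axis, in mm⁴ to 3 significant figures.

Iy ≈ 1.11 × 10⁸ mm⁴

Decompose the section into non-overlapping parts with the origin at the bottom-left of its bounding rectangle.
Outer rectangle: 210 × 300, A = 63 000 mm², x = 105 mm, Ī = 231 525 000 mm⁴.
Inner void (subtracted): 176 × 266, A = 46 816 mm², x = 105 mm, Ī = 120 847 701 mm⁴.
By symmetry the centroid is at mid-width, x̄ = 105 mm.
All pieces are centred on the vertical centroidal axis, so I = ΣĪ (holes subtracted) = 110 677 299 mm⁴.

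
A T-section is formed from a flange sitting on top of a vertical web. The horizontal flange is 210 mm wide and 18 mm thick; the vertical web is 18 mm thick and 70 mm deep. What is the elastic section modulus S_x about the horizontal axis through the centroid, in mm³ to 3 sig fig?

S_x ≈ 3.60 × 10⁴ mm³

Break the section into simple shapes (no overlaps), measuring from the bottom-left corner of the bounding box.
Flange: 210 × 18, A = 3 780 mm², y = 79 mm, Ī = 102 060 mm⁴.
Web: 18 × 70, A = 1 260 mm², y = 35 mm, Ī = 514 500 mm⁴.
Centroid: ȳ = ΣA·y / ΣA = 68 mm.
Transfer each piece to the horizontal axis through the centroid using Ī + A·d² with d = y − 68:
  flange: d = 11 mm → contributes +559 440 mm⁴
  web: d = -33 mm → contributes +1 886 640 mm⁴
Total I = 2 446 080 mm⁴.
Extreme fibre distance c = 68 mm; S = I/c = 35 972 mm³.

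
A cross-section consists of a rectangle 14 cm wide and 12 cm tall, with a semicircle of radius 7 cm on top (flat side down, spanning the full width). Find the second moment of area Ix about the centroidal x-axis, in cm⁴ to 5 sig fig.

Ix ≈ 6527.5 cm⁴

Decompose the section into non-overlapping parts with the origin at the bottom-left of its bounding rectangle.
Rectangular body: 14 × 12, A = 168 cm², y = 6 cm, Ī = 2 016 cm⁴.
Semicircular cap: semicircle r = 7, A = 76.96902 cm², y = 14.97089 cm, Ī = 263.5265 cm⁴.
Centroid: ȳ = ΣA·y / ΣA = 8.818645 cm.
Transfer each piece to the centroidal x-axis using Ī + A·d² with d = y − 8.818645:
  rectangular body: d = -2.818645 cm → contributes +3350.72 cm⁴
  semicircular cap: d = 6.152247 cm → contributes +3176.815 cm⁴
Total I = 6527.535 cm⁴.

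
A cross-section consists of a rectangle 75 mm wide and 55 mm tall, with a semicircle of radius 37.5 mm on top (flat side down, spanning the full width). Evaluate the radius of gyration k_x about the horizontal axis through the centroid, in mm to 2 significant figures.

k_x ≈ 25 mm

Break the section into simple shapes (no overlaps), measuring from the bottom-left corner of the bounding box.
Rectangular body: 75 × 55, A = 4 125 mm², y = 27.5 mm, Ī = 1 039 844 mm⁴.
Semicircular cap: semicircle r = 37.5, A = 2 209 mm², y = 70.92 mm, Ī = 217 049 mm⁴.
Centroid: ȳ = ΣA·y / ΣA = 42.64 mm.
Transfer each piece to the horizontal axis through the centroid using Ī + A·d² with d = y − 42.64:
  rectangular body: d = -15.14 mm → contributes +1 985 496 mm⁴
  semicircular cap: d = 28.27 mm → contributes +1 982 977 mm⁴
Total I = 3 968 473 mm⁴.
Radius of gyration: k = √(I/A) = √(3 968 473 / 6 334) = 25.03 mm.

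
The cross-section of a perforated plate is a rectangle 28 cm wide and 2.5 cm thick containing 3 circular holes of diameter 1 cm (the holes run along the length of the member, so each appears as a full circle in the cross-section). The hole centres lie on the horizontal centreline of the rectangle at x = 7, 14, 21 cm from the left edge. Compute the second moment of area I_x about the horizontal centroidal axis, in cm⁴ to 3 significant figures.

I_x ≈ 36.3 cm⁴

Decompose the section into non-overlapping parts with the origin at the bottom-left of its bounding rectangle.
Plate: 28 × 2.5, A = 70 cm², y = 1.25 cm, Ī = 36.458 cm⁴.
Hole 1 (subtracted): ⌀1, A = 0.7854 cm², y = 1.25 cm, Ī = 0.049087 cm⁴.
Hole 2 (subtracted): ⌀1, A = 0.7854 cm², y = 1.25 cm, Ī = 0.049087 cm⁴.
Hole 3 (subtracted): ⌀1, A = 0.7854 cm², y = 1.25 cm, Ī = 0.049087 cm⁴.
By symmetry the centroid is at mid-height, ȳ = 1.25 cm.
All pieces are centred on the horizontal centroidal axis, so I = ΣĪ (holes subtracted) = 36.311 cm⁴.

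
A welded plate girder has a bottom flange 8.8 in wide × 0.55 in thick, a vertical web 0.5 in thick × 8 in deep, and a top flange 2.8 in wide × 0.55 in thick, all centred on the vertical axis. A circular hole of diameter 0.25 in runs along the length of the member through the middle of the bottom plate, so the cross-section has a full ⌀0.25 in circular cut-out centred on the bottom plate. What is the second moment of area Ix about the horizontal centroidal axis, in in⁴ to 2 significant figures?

Treat the section as a set of non-overlapping primitives; coordinates are from the bounding-box lower-left.
Bottom plate: 8.8 × 0.55, A = 4.84 in², y = 0.275 in, Ī = 0.122 in⁴.
Web plate: 0.5 × 8, A = 4 in², y = 4.55 in, Ī = 21.33 in⁴.
Top plate: 2.8 × 0.55, A = 1.54 in², y = 8.825 in, Ī = 0.03882 in⁴.
Hole (subtracted): ⌀0.25, A = 0.04909 in², y = 0.275 in, Ī = 0.0001917 in⁴.
Centroid: ȳ = ΣA·y / ΣA = 3.205 in.
Transfer each piece to the horizontal centroidal axis using Ī + A·d² with d = y − 3.205:
  bottom plate: d = -2.93 in → contributes +41.67 in⁴
  web plate: d = 1.345 in → contributes +28.57 in⁴
  top plate: d = 5.62 in → contributes +48.68 in⁴
  hole: d = -2.93 in → contributes −0.4215 in⁴
Total I = 118.5 in⁴.

Ix ≈ 120 in⁴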